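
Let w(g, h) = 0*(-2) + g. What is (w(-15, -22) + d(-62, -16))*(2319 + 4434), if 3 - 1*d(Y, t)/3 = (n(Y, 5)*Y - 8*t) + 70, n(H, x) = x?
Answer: 2228490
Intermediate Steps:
w(g, h) = g (w(g, h) = 0 + g = g)
d(Y, t) = -201 - 15*Y + 24*t (d(Y, t) = 9 - 3*((5*Y - 8*t) + 70) = 9 - 3*((-8*t + 5*Y) + 70) = 9 - 3*(70 - 8*t + 5*Y) = 9 + (-210 - 15*Y + 24*t) = -201 - 15*Y + 24*t)
(w(-15, -22) + d(-62, -16))*(2319 + 4434) = (-15 + (-201 - 15*(-62) + 24*(-16)))*(2319 + 4434) = (-15 + (-201 + 930 - 384))*6753 = (-15 + 345)*6753 = 330*6753 = 2228490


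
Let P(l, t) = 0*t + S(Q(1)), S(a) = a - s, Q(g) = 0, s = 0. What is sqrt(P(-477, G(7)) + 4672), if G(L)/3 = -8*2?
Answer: 8*sqrt(73) ≈ 68.352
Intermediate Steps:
S(a) = a (S(a) = a - 1*0 = a + 0 = a)
G(L) = -48 (G(L) = 3*(-8*2) = 3*(-16) = -48)
P(l, t) = 0 (P(l, t) = 0*t + 0 = 0 + 0 = 0)
sqrt(P(-477, G(7)) + 4672) = sqrt(0 + 4672) = sqrt(4672) = 8*sqrt(73)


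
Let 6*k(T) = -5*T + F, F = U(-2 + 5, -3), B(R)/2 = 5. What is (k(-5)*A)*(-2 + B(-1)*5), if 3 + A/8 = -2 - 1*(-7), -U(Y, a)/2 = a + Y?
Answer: 3200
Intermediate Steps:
B(R) = 10 (B(R) = 2*5 = 10)
U(Y, a) = -2*Y - 2*a (U(Y, a) = -2*(a + Y) = -2*(Y + a) = -2*Y - 2*a)
F = 0 (F = -2*(-2 + 5) - 2*(-3) = -2*3 + 6 = -6 + 6 = 0)
k(T) = -5*T/6 (k(T) = (-5*T + 0)/6 = (-5*T)/6 = -5*T/6)
A = 16 (A = -24 + 8*(-2 - 1*(-7)) = -24 + 8*(-2 + 7) = -24 + 8*5 = -24 + 40 = 16)
(k(-5)*A)*(-2 + B(-1)*5) = (-⅚*(-5)*16)*(-2 + 10*5) = ((25/6)*16)*(-2 + 50) = (200/3)*48 = 3200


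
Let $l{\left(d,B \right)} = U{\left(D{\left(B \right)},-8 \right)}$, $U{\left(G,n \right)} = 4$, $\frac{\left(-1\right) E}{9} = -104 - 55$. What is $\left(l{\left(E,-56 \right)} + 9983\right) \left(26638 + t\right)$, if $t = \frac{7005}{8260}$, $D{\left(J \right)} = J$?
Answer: $\frac{439501674099}{1652} \approx 2.6604 \cdot 10^{8}$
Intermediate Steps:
$E = 1431$ ($E = - 9 \left(-104 - 55\right) = \left(-9\right) \left(-159\right) = 1431$)
$l{\left(d,B \right)} = 4$
$t = \frac{1401}{1652}$ ($t = 7005 \cdot \frac{1}{8260} = \frac{1401}{1652} \approx 0.84806$)
$\left(l{\left(E,-56 \right)} + 9983\right) \left(26638 + t\right) = \left(4 + 9983\right) \left(26638 + \frac{1401}{1652}\right) = 9987 \cdot \frac{44007377}{1652} = \frac{439501674099}{1652}$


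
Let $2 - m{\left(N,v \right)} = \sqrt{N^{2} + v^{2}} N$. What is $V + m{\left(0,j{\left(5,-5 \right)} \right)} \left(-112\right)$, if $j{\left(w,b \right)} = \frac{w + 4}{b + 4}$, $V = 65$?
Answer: $-159$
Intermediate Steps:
$j{\left(w,b \right)} = \frac{4 + w}{4 + b}$
$m{\left(N,v \right)} = 2 - N \sqrt{N^{2} + v^{2}}$ ($m{\left(N,v \right)} = 2 - \sqrt{N^{2} + v^{2}} N = 2 - N \sqrt{N^{2} + v^{2}}$)
$V + m{\left(0,j{\left(5,-5 \right)} \right)} \left(-112\right) = 65 + \left(2 - 0 \sqrt{0^{2} + \left(\frac{4 + 5}{4 - 5}\right)^{2}}\right) \left(-112\right) = 65 + \left(2 - 0 \sqrt{0 + \left(\frac{1}{-1} \cdot 9\right)^{2}}\right) \left(-112\right) = 65 + \left(2 - 0 \sqrt{0 + \left(\left(-1\right) 9\right)^{2}}\right) \left(-112\right) = 65 + \left(2 - 0 \sqrt{0 + \left(-9\right)^{2}}\right) \left(-112\right) = 65 + \left(2 - 0 \sqrt{0 + 81}\right) \left(-112\right) = 65 + \left(2 - 0 \sqrt{81}\right) \left(-112\right) = 65 + \left(2 - 0 \cdot 9\right) \left(-112\right) = 65 + \left(2 + 0\right) \left(-112\right) = 65 + 2 \left(-112\right) = 65 - 224 = -159$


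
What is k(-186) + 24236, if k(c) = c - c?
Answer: 24236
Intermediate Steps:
k(c) = 0
k(-186) + 24236 = 0 + 24236 = 24236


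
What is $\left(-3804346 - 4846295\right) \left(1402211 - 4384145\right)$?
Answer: $25795640519694$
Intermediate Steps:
$\left(-3804346 - 4846295\right) \left(1402211 - 4384145\right) = - 8650641 \left(1402211 - 4384145\right) = \left(-8650641\right) \left(-2981934\right) = 25795640519694$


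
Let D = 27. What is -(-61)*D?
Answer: 1647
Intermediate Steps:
-(-61)*D = -(-61)*27 = -61*(-27) = 1647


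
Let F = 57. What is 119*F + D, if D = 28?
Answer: 6811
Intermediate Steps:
119*F + D = 119*57 + 28 = 6783 + 28 = 6811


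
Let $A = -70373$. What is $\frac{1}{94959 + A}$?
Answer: $\frac{1}{24586} \approx 4.0674 \cdot 10^{-5}$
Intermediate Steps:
$\frac{1}{94959 + A} = \frac{1}{94959 - 70373} = \frac{1}{24586}$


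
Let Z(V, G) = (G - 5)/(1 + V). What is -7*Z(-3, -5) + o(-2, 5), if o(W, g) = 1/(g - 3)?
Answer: -69/2 ≈ -34.500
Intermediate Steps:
Z(V, G) = (-5 + G)/(1 + V)
o(W, g) = 1/(-3 + g)
-7*Z(-3, -5) + o(-2, 5) = -7*(-5 - 5)/(1 - 3) + 1/(-3 + 5) = -7*(-10)/(-2) + 1/2 = -(-7)*(-10)/2 + 1/2 = -7*5 + 1/2 = -35 + 1/2 = -69/2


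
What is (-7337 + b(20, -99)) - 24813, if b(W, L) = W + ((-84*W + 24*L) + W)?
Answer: -36166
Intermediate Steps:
b(W, L) = -82*W + 24*L (b(W, L) = W + (-83*W + 24*L) = -82*W + 24*L)
(-7337 + b(20, -99)) - 24813 = (-7337 + (-82*20 + 24*(-99))) - 24813 = (-7337 + (-1640 - 2376)) - 24813 = (-7337 - 4016) - 24813 = -11353 - 24813 = -36166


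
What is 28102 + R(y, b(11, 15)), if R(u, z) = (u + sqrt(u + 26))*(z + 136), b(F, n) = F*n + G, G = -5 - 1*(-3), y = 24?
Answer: 35278 + 1495*sqrt(2) ≈ 37392.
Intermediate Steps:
G = -2 (G = -5 + 3 = -2)
b(F, n) = -2 + F*n (b(F, n) = F*n - 2 = -2 + F*n)
R(u, z) = (136 + z)*(u + sqrt(26 + u)) (R(u, z) = (u + sqrt(26 + u))*(136 + z) = (136 + z)*(u + sqrt(26 + u)))
28102 + R(y, b(11, 15)) = 28102 + (136*24 + 136*sqrt(26 + 24) + 24*(-2 + 11*15) + (-2 + 11*15)*sqrt(26 + 24)) = 28102 + (3264 + 136*sqrt(50) + 24*(-2 + 165) + (-2 + 165)*sqrt(50)) = 28102 + (3264 + 136*(5*sqrt(2)) + 24*163 + 163*(5*sqrt(2))) = 28102 + (3264 + 680*sqrt(2) + 3912 + 815*sqrt(2)) = 28102 + (7176 + 1495*sqrt(2)) = 35278 + 1495*sqrt(2)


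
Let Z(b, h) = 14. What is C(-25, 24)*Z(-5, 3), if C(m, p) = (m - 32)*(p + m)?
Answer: 798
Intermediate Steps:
C(m, p) = (-32 + m)*(m + p)
C(-25, 24)*Z(-5, 3) = ((-25)² - 32*(-25) - 32*24 - 25*24)*14 = (625 + 800 - 768 - 600)*14 = 57*14 = 798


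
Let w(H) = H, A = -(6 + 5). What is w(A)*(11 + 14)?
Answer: -275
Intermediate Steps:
A = -11 (A = -1*11 = -11)
w(A)*(11 + 14) = -11*(11 + 14) = -11*25 = -275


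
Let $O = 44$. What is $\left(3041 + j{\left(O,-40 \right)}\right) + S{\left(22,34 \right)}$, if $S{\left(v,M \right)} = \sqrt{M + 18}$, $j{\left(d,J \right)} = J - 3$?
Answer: $2998 + 2 \sqrt{13} \approx 3005.2$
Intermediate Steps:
$j{\left(d,J \right)} = -3 + J$
$S{\left(v,M \right)} = \sqrt{18 + M}$
$\left(3041 + j{\left(O,-40 \right)}\right) + S{\left(22,34 \right)} = \left(3041 - 43\right) + \sqrt{18 + 34} = \left(3041 - 43\right) + \sqrt{52} = 2998 + 2 \sqrt{13}$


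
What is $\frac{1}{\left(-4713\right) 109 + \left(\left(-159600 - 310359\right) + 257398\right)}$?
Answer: $- \frac{1}{726278} \approx -1.3769 \cdot 10^{-6}$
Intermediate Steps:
$\frac{1}{\left(-4713\right) 109 + \left(\left(-159600 - 310359\right) + 257398\right)} = \frac{1}{-513717 + \left(-469959 + 257398\right)} = \frac{1}{-513717 - 212561} = \frac{1}{-726278} = - \frac{1}{726278}$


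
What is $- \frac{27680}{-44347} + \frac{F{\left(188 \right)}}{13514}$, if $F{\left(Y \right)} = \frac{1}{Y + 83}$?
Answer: $\frac{101372342267}{162411752018} \approx 0.62417$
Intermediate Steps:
$F{\left(Y \right)} = \frac{1}{83 + Y}$
$- \frac{27680}{-44347} + \frac{F{\left(188 \right)}}{13514} = - \frac{27680}{-44347} + \frac{1}{\left(83 + 188\right) 13514} = \left(-27680\right) \left(- \frac{1}{44347}\right) + \frac{1}{271} \cdot \frac{1}{13514} = \frac{27680}{44347} + \frac{1}{271} \cdot \frac{1}{13514} = \frac{27680}{44347} + \frac{1}{3662294} = \frac{101372342267}{162411752018}$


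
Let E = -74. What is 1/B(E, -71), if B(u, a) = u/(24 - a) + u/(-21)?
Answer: 1995/5476 ≈ 0.36432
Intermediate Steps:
B(u, a) = -u/21 + u/(24 - a) (B(u, a) = u/(24 - a) + u*(-1/21) = u/(24 - a) - u/21 = -u/21 + u/(24 - a))
1/B(E, -71) = 1/((1/21)*(-74)*(3 - 1*(-71))/(-24 - 71)) = 1/((1/21)*(-74)*(3 + 71)/(-95)) = 1/((1/21)*(-74)*(-1/95)*74) = 1/(5476/1995) = 1995/5476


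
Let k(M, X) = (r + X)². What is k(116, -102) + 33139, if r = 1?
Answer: 43340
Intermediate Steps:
k(M, X) = (1 + X)²
k(116, -102) + 33139 = (1 - 102)² + 33139 = (-101)² + 33139 = 10201 + 33139 = 43340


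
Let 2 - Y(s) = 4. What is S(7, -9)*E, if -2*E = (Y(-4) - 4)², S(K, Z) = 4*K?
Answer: -504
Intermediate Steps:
Y(s) = -2 (Y(s) = 2 - 1*4 = 2 - 4 = -2)
E = -18 (E = -(-2 - 4)²/2 = -½*(-6)² = -½*36 = -18)
S(7, -9)*E = (4*7)*(-18) = 28*(-18) = -504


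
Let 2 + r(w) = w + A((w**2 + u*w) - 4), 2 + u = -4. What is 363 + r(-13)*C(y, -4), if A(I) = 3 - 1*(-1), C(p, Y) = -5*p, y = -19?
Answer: -682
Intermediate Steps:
u = -6 (u = -2 - 4 = -6)
A(I) = 4 (A(I) = 3 + 1 = 4)
r(w) = 2 + w (r(w) = -2 + (w + 4) = -2 + (4 + w) = 2 + w)
363 + r(-13)*C(y, -4) = 363 + (2 - 13)*(-5*(-19)) = 363 - 11*95 = 363 - 1045 = -682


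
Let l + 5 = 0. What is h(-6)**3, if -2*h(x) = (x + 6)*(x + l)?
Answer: 0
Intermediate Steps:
l = -5 (l = -5 + 0 = -5)
h(x) = -(-5 + x)*(6 + x)/2 (h(x) = -(x + 6)*(x - 5)/2 = -(6 + x)*(-5 + x)/2 = -(-5 + x)*(6 + x)/2)
h(-6)**3 = (15 - 1/2*(-6) - 1/2*(-6)**2)**3 = (15 + 3 - 1/2*36)**3 = (15 + 3 - 18)**3 = 0**3 = 0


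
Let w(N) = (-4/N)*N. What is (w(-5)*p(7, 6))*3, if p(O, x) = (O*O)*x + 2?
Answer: -3552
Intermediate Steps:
p(O, x) = 2 + x*O² (p(O, x) = O²*x + 2 = x*O² + 2 = 2 + x*O²)
w(N) = -4
(w(-5)*p(7, 6))*3 = -4*(2 + 6*7²)*3 = -4*(2 + 6*49)*3 = -4*(2 + 294)*3 = -4*296*3 = -1184*3 = -3552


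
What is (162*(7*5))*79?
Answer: 447930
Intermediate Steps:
(162*(7*5))*79 = (162*35)*79 = 5670*79 = 447930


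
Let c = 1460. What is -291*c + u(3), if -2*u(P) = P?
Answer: -849723/2 ≈ -4.2486e+5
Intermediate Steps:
u(P) = -P/2
-291*c + u(3) = -291*1460 - ½*3 = -424860 - 3/2 = -849723/2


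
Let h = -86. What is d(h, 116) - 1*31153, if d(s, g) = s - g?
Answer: -31355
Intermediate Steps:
d(h, 116) - 1*31153 = (-86 - 1*116) - 1*31153 = (-86 - 116) - 31153 = -202 - 31153 = -31355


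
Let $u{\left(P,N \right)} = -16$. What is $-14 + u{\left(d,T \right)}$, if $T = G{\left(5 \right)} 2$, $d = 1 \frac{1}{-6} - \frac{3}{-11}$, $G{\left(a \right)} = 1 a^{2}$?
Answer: $-30$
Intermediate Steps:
$G{\left(a \right)} = a^{2}$
$d = \frac{7}{66}$ ($d = 1 \left(- \frac{1}{6}\right) - - \frac{3}{11} = - \frac{1}{6} + \frac{3}{11} = \frac{7}{66} \approx 0.10606$)
$T = 50$ ($T = 5^{2} \cdot 2 = 25 \cdot 2 = 50$)
$-14 + u{\left(d,T \right)} = -14 - 16 = -30$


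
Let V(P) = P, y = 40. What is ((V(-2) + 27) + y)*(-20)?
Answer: -1300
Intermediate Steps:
((V(-2) + 27) + y)*(-20) = ((-2 + 27) + 40)*(-20) = (25 + 40)*(-20) = 65*(-20) = -1300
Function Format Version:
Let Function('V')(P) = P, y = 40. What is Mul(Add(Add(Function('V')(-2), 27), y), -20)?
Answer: -1300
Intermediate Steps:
Mul(Add(Add(Function('V')(-2), 27), y), -20) = Mul(Add(Add(-2, 27), 40), -20) = Mul(Add(25, 40), -20) = Mul(65, -20) = -1300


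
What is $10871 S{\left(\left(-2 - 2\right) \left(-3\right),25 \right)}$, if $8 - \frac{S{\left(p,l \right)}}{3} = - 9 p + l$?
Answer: $2967783$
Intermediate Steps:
$S{\left(p,l \right)} = 24 - 3 l + 27 p$ ($S{\left(p,l \right)} = 24 - 3 \left(- 9 p + l\right) = 24 - 3 \left(l - 9 p\right) = 24 - \left(- 27 p + 3 l\right) = 24 - 3 l + 27 p$)
$10871 S{\left(\left(-2 - 2\right) \left(-3\right),25 \right)} = 10871 \left(24 - 75 + 27 \left(-2 - 2\right) \left(-3\right)\right) = 10871 \left(24 - 75 + 27 \left(\left(-4\right) \left(-3\right)\right)\right) = 10871 \left(24 - 75 + 27 \cdot 12\right) = 10871 \left(24 - 75 + 324\right) = 10871 \cdot 273 = 2967783$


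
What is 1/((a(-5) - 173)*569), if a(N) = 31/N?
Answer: -5/509824 ≈ -9.8073e-6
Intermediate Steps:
1/((a(-5) - 173)*569) = 1/(31/(-5) - 173*569) = (1/569)/(31*(-⅕) - 173) = (1/569)/(-31/5 - 173) = (1/569)/(-896/5) = -5/896*1/569 = -5/509824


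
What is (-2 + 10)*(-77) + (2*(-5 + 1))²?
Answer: -552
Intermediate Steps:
(-2 + 10)*(-77) + (2*(-5 + 1))² = 8*(-77) + (2*(-4))² = -616 + (-8)² = -616 + 64 = -552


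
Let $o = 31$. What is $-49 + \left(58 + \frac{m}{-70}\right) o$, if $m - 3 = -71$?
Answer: $\frac{62269}{35} \approx 1779.1$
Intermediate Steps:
$m = -68$ ($m = 3 - 71 = -68$)
$-49 + \left(58 + \frac{m}{-70}\right) o = -49 + \left(58 - \frac{68}{-70}\right) 31 = -49 + \left(58 - - \frac{34}{35}\right) 31 = -49 + \left(58 + \frac{34}{35}\right) 31 = -49 + \frac{2064}{35} \cdot 31 = -49 + \frac{63984}{35} = \frac{62269}{35}$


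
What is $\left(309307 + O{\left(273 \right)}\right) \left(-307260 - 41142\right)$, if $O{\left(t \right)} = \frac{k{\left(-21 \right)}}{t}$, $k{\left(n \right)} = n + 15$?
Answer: $- \frac{9806448447870}{91} \approx -1.0776 \cdot 10^{11}$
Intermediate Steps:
$k{\left(n \right)} = 15 + n$
$O{\left(t \right)} = - \frac{6}{t}$ ($O{\left(t \right)} = \frac{15 - 21}{t} = - \frac{6}{t}$)
$\left(309307 + O{\left(273 \right)}\right) \left(-307260 - 41142\right) = \left(309307 - \frac{6}{273}\right) \left(-307260 - 41142\right) = \left(309307 - \frac{2}{91}\right) \left(-348402\right) = \frac{28146935}{91} \left(-348402\right) = - \frac{9806448447870}{91}$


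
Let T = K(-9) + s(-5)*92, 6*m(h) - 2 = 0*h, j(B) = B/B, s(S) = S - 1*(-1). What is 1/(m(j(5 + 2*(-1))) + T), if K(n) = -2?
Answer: -3/1109 ≈ -0.0027051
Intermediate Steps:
s(S) = 1 + S (s(S) = S + 1 = 1 + S)
j(B) = 1
m(h) = 1/3 (m(h) = 1/3 + (0*h)/6 = 1/3 + (1/6)*0 = 1/3 + 0 = 1/3)
T = -370 (T = -2 + (1 - 5)*92 = -2 - 4*92 = -2 - 368 = -370)
1/(m(j(5 + 2*(-1))) + T) = 1/(1/3 - 370) = 1/(-1109/3) = -3/1109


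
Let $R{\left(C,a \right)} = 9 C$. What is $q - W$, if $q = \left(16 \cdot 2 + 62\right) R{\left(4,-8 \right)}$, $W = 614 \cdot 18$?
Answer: $-7668$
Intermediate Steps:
$W = 11052$
$q = 3384$ ($q = \left(16 \cdot 2 + 62\right) 9 \cdot 4 = \left(32 + 62\right) 36 = 94 \cdot 36 = 3384$)
$q - W = 3384 - 11052 = -7668$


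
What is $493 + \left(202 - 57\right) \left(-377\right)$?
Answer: $-54172$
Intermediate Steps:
$493 + \left(202 - 57\right) \left(-377\right) = 493 + 145 \left(-377\right) = 493 - 54665 = -54172$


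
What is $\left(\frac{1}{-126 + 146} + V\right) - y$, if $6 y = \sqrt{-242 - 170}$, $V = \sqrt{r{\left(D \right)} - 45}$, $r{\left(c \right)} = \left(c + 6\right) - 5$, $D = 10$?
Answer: $\frac{1}{20} + i \sqrt{34} - \frac{i \sqrt{103}}{3} \approx 0.05 + 2.448 i$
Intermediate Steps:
$r{\left(c \right)} = 1 + c$ ($r{\left(c \right)} = \left(6 + c\right) - 5 = 1 + c$)
$V = i \sqrt{34}$ ($V = \sqrt{\left(1 + 10\right) - 45} = \sqrt{11 - 45} = \sqrt{-34} = i \sqrt{34} \approx 5.8309 i$)
$y = \frac{i \sqrt{103}}{3}$ ($y = \frac{\sqrt{-242 - 170}}{6} = \frac{\sqrt{-412}}{6} = \frac{2 i \sqrt{103}}{6} = \frac{i \sqrt{103}}{3} \approx 3.383 i$)
$\left(\frac{1}{-126 + 146} + V\right) - y = \left(\frac{1}{-126 + 146} + i \sqrt{34}\right) - \frac{i \sqrt{103}}{3} = \left(\frac{1}{20} + i \sqrt{34}\right) - \frac{i \sqrt{103}}{3} = \frac{1}{20} + i \sqrt{34} - \frac{i \sqrt{103}}{3}$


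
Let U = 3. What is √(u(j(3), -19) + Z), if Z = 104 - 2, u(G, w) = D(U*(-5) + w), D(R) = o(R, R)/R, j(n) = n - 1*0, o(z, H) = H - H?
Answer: √102 ≈ 10.100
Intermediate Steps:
o(z, H) = 0
j(n) = n (j(n) = n + 0 = n)
D(R) = 0 (D(R) = 0/R = 0)
u(G, w) = 0
Z = 102
√(u(j(3), -19) + Z) = √(0 + 102) = √102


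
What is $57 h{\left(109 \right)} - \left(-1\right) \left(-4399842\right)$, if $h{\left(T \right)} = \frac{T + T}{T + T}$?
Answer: $-4399785$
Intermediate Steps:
$h{\left(T \right)} = 1$ ($h{\left(T \right)} = \frac{2 T}{2 T} = 2 T \frac{1}{2 T} = 1$)
$57 h{\left(109 \right)} - \left(-1\right) \left(-4399842\right) = 57 \cdot 1 - \left(-1\right) \left(-4399842\right) = 57 - 4399842 = -4399785$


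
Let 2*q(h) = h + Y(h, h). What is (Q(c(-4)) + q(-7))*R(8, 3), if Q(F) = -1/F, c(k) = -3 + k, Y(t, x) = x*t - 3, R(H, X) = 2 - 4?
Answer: -275/7 ≈ -39.286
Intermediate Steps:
R(H, X) = -2
Y(t, x) = -3 + t*x (Y(t, x) = t*x - 3 = -3 + t*x)
q(h) = -3/2 + h/2 + h²/2 (q(h) = (h + (-3 + h*h))/2 = (h + (-3 + h²))/2 = (-3 + h + h²)/2 = -3/2 + h/2 + h²/2)
(Q(c(-4)) + q(-7))*R(8, 3) = (-1/(-3 - 4) + (-3/2 + (½)*(-7) + (½)*(-7)²))*(-2) = (-1/(-7) + (-3/2 - 7/2 + (½)*49))*(-2) = (-1*(-⅐) + (-3/2 - 7/2 + 49/2))*(-2) = (⅐ + 39/2)*(-2) = (275/14)*(-2) = -275/7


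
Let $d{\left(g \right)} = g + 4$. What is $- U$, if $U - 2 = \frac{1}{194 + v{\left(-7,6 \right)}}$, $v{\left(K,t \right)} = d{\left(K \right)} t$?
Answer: $- \frac{353}{176} \approx -2.0057$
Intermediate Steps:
$d{\left(g \right)} = 4 + g$
$v{\left(K,t \right)} = t \left(4 + K\right)$ ($v{\left(K,t \right)} = \left(4 + K\right) t = t \left(4 + K\right)$)
$U = \frac{353}{176}$ ($U = 2 + \frac{1}{194 + 6 \left(4 - 7\right)} = 2 + \frac{1}{194 + 6 \left(-3\right)} = 2 + \frac{1}{194 - 18} = 2 + \frac{1}{176} = \frac{353}{176} \approx 2.0057$)
$- U = \left(-1\right) \frac{353}{176} = - \frac{353}{176}$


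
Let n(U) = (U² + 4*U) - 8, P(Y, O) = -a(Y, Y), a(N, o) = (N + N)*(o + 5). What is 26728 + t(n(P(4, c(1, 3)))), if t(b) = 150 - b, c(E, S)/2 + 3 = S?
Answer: 21990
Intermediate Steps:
c(E, S) = -6 + 2*S
a(N, o) = 2*N*(5 + o) (a(N, o) = (2*N)*(5 + o) = 2*N*(5 + o))
P(Y, O) = -2*Y*(5 + Y)
n(U) = -8 + U² + 4*U
26728 + t(n(P(4, c(1, 3)))) = 26728 + (150 - (-8 + (-2*4*(5 + 4))² + 4*(-2*4*(5 + 4)))) = 26728 + (150 - (-8 + (-2*4*9)² + 4*(-2*4*9))) = 26728 + (150 - (-8 + (-72)² + 4*(-72))) = 26728 + (150 - (-8 + 5184 - 288)) = 26728 + (150 - 1*4888) = 26728 + (150 - 4888) = 26728 - 4738 = 21990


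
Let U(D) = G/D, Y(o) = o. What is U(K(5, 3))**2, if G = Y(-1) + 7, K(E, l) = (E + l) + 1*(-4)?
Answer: 9/4 ≈ 2.2500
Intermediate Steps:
K(E, l) = -4 + E + l (K(E, l) = (E + l) - 4 = -4 + E + l)
G = 6 (G = -1 + 7 = 6)
U(D) = 6/D
U(K(5, 3))**2 = (6/(-4 + 5 + 3))**2 = (6/4)**2 = (6*(1/4))**2 = (3/2)**2 = 9/4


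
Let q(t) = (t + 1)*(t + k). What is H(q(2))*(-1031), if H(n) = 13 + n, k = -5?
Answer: -4124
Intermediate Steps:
q(t) = (1 + t)*(-5 + t) (q(t) = (t + 1)*(t - 5) = (1 + t)*(-5 + t))
H(q(2))*(-1031) = (13 + (-5 + 2**2 - 4*2))*(-1031) = (13 + (-5 + 4 - 8))*(-1031) = (13 - 9)*(-1031) = 4*(-1031) = -4124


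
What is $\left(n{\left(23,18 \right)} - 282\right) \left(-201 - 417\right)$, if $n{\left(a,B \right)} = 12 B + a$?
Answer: $26574$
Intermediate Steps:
$n{\left(a,B \right)} = a + 12 B$
$\left(n{\left(23,18 \right)} - 282\right) \left(-201 - 417\right) = \left(\left(23 + 12 \cdot 18\right) - 282\right) \left(-201 - 417\right) = \left(\left(23 + 216\right) - 282\right) \left(-618\right) = \left(239 - 282\right) \left(-618\right) = \left(-43\right) \left(-618\right) = 26574$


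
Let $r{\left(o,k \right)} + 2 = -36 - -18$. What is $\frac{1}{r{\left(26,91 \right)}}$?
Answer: $- \frac{1}{20} \approx -0.05$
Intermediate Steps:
$r{\left(o,k \right)} = -20$ ($r{\left(o,k \right)} = -2 - 18 = -20$)
$\frac{1}{r{\left(26,91 \right)}} = \frac{1}{-20} = - \frac{1}{20}$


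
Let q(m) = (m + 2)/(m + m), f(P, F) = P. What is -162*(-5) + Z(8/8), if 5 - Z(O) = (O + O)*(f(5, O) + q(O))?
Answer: 802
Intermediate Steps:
q(m) = (2 + m)/(2*m) (q(m) = (2 + m)/((2*m)) = (2 + m)*(1/(2*m)) = (2 + m)/(2*m))
Z(O) = 5 - 2*O*(5 + (2 + O)/(2*O)) (Z(O) = 5 - (O + O)*(5 + (2 + O)/(2*O)) = 5 - 2*O*(5 + (2 + O)/(2*O)))
-162*(-5) + Z(8/8) = -162*(-5) + (3 - 88/8) = -54*(-15) + (3 - 88/8) = 810 + (3 - 11*1) = 810 + (3 - 11) = 810 - 8 = 802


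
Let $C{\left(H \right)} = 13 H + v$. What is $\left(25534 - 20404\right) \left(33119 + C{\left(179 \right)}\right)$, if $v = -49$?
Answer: $181586610$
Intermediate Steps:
$C{\left(H \right)} = -49 + 13 H$ ($C{\left(H \right)} = 13 H - 49 = -49 + 13 H$)
$\left(25534 - 20404\right) \left(33119 + C{\left(179 \right)}\right) = \left(25534 - 20404\right) \left(33119 + \left(-49 + 13 \cdot 179\right)\right) = 5130 \left(33119 + \left(-49 + 2327\right)\right) = 5130 \left(33119 + 2278\right) = 5130 \cdot 35397 = 181586610$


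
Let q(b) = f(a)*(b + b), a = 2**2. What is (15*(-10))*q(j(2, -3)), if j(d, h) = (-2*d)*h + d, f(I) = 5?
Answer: -21000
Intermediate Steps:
a = 4
j(d, h) = d - 2*d*h (j(d, h) = -2*d*h + d = d - 2*d*h)
q(b) = 10*b (q(b) = 5*(b + b) = 5*(2*b) = 10*b)
(15*(-10))*q(j(2, -3)) = (15*(-10))*(10*(2*(1 - 2*(-3)))) = -1500*2*(1 + 6) = -1500*2*7 = -1500*14 = -150*140 = -21000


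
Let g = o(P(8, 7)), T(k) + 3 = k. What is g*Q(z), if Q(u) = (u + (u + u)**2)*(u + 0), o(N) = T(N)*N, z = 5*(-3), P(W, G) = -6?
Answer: -716850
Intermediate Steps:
T(k) = -3 + k
z = -15
o(N) = N*(-3 + N) (o(N) = (-3 + N)*N = N*(-3 + N))
Q(u) = u*(u + 4*u**2) (Q(u) = (u + (2*u)**2)*u = (u + 4*u**2)*u = u*(u + 4*u**2))
g = 54 (g = -6*(-3 - 6) = -6*(-9) = 54)
g*Q(z) = 54*((-15)**2*(1 + 4*(-15))) = 54*(225*(1 - 60)) = 54*(225*(-59)) = 54*(-13275) = -716850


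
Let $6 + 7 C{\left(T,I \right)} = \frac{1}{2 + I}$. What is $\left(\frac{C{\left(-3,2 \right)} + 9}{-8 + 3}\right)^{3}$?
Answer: $- \frac{12008989}{2744000} \approx -4.3764$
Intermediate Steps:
$C{\left(T,I \right)} = - \frac{6}{7} + \frac{1}{7 \left(2 + I\right)}$
$\left(\frac{C{\left(-3,2 \right)} + 9}{-8 + 3}\right)^{3} = \left(\frac{\frac{-11 - 12}{7 \left(2 + 2\right)} + 9}{-8 + 3}\right)^{3} = \left(\frac{\frac{-11 - 12}{7 \cdot 4} + 9}{-5}\right)^{3} = \left(\left(\frac{1}{7} \cdot \frac{1}{4} \left(-23\right) + 9\right) \left(- \frac{1}{5}\right)\right)^{3} = \left(\left(- \frac{23}{28} + 9\right) \left(- \frac{1}{5}\right)\right)^{3} = \left(\frac{229}{28} \left(- \frac{1}{5}\right)\right)^{3} = \left(- \frac{229}{140}\right)^{3} = - \frac{12008989}{2744000}$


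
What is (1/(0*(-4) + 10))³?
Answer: 1/1000 ≈ 0.0010000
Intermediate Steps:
(1/(0*(-4) + 10))³ = (1/(0 + 10))³ = (1/10)³ = (⅒)³ = 1/1000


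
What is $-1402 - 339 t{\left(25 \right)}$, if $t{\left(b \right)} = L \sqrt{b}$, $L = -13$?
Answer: $20633$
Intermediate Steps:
$t{\left(b \right)} = - 13 \sqrt{b}$
$-1402 - 339 t{\left(25 \right)} = -1402 - 339 \left(- 13 \sqrt{25}\right) = -1402 - 339 \left(\left(-13\right) 5\right) = -1402 - -22035 = -1402 + 22035 = 20633$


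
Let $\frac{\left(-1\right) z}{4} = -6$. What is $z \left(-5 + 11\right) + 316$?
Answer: $460$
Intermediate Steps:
$z = 24$ ($z = \left(-4\right) \left(-6\right) = 24$)
$z \left(-5 + 11\right) + 316 = 24 \left(-5 + 11\right) + 316 = 24 \cdot 6 + 316 = 144 + 316 = 460$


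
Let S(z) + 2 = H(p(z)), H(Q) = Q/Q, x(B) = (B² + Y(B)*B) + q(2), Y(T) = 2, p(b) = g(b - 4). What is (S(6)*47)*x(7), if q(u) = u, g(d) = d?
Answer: -3055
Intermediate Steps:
p(b) = -4 + b (p(b) = b - 4 = -4 + b)
x(B) = 2 + B² + 2*B (x(B) = (B² + 2*B) + 2 = 2 + B² + 2*B)
H(Q) = 1
S(z) = -1 (S(z) = -2 + 1 = -1)
(S(6)*47)*x(7) = (-1*47)*(2 + 7² + 2*7) = -47*(2 + 49 + 14) = -47*65 = -3055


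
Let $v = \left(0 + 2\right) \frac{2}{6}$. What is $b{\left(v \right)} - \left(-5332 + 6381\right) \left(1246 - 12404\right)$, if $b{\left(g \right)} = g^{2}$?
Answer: $\frac{105342682}{9} \approx 1.1705 \cdot 10^{7}$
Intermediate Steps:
$v = \frac{2}{3}$ ($v = 2 \cdot 2 \cdot \frac{1}{6} = 2 \cdot \frac{1}{3} = \frac{2}{3} \approx 0.66667$)
$b{\left(v \right)} - \left(-5332 + 6381\right) \left(1246 - 12404\right) = \left(\frac{2}{3}\right)^{2} - \left(-5332 + 6381\right) \left(1246 - 12404\right) = \frac{4}{9} - 1049 \left(-11158\right) = \frac{4}{9} - -11704742 = \frac{4}{9} + 11704742 = \frac{105342682}{9}$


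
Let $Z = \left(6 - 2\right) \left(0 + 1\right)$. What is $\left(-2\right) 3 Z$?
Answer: $-24$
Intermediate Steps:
$Z = 4$ ($Z = 4 \cdot 1 = 4$)
$\left(-2\right) 3 Z = \left(-2\right) 3 \cdot 4 = \left(-6\right) 4 = -24$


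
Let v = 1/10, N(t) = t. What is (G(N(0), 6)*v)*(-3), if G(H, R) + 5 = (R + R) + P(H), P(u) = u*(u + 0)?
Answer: -21/10 ≈ -2.1000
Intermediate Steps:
P(u) = u² (P(u) = u*u = u²)
v = ⅒ ≈ 0.10000
G(H, R) = -5 + H² + 2*R (G(H, R) = -5 + ((R + R) + H²) = -5 + (2*R + H²) = -5 + (H² + 2*R) = -5 + H² + 2*R)
(G(N(0), 6)*v)*(-3) = ((-5 + 0² + 2*6)*(⅒))*(-3) = ((-5 + 0 + 12)*(⅒))*(-3) = (7*(⅒))*(-3) = (7/10)*(-3) = -21/10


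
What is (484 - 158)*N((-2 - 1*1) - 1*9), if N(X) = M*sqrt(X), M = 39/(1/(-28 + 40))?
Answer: 305136*I*sqrt(3) ≈ 5.2851e+5*I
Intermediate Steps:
M = 468 (M = 39/(1/12) = 39*12 = 468)
N(X) = 468*sqrt(X)
(484 - 158)*N((-2 - 1*1) - 1*9) = (484 - 158)*(468*sqrt((-2 - 1*1) - 1*9)) = 326*(468*sqrt((-2 - 1) - 9)) = 326*(468*sqrt(-3 - 9)) = 326*(468*sqrt(-12)) = 326*(468*(2*I*sqrt(3))) = 326*(936*I*sqrt(3)) = 305136*I*sqrt(3)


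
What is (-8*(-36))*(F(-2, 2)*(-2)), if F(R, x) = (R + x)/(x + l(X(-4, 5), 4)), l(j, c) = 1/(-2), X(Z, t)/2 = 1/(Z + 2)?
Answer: 0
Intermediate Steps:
X(Z, t) = 2/(2 + Z) (X(Z, t) = 2/(Z + 2) = 2/(2 + Z))
l(j, c) = -½
F(R, x) = (R + x)/(-½ + x) (F(R, x) = (R + x)/(x - ½) = (R + x)/(-½ + x))
(-8*(-36))*(F(-2, 2)*(-2)) = (-8*(-36))*((2*(-2 + 2)/(-1 + 2*2))*(-2)) = 288*((2*0/(-1 + 4))*(-2)) = 288*((2*0/3)*(-2)) = 288*((2*(⅓)*0)*(-2)) = 288*(0*(-2)) = 288*0 = 0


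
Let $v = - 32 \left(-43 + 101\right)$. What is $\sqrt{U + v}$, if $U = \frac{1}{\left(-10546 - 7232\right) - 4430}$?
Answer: $\frac{i \sqrt{14302663003}}{2776} \approx 43.081 i$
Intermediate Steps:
$U = - \frac{1}{22208}$ ($U = \frac{1}{-17778 - 4430} = \frac{1}{-22208} = - \frac{1}{22208} \approx -4.5029 \cdot 10^{-5}$)
$v = -1856$ ($v = \left(-32\right) 58 = -1856$)
$\sqrt{U + v} = \sqrt{- \frac{1}{22208} - 1856} = \sqrt{- \frac{41218049}{22208}} = \frac{i \sqrt{14302663003}}{2776}$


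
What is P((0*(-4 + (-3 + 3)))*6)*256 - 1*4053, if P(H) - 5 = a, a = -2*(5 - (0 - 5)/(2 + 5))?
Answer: -39891/7 ≈ -5698.7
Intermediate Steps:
a = -80/7 (a = -2*(5 - (-5)/7) = -2*(5 - 1*(-5/7)) = -2*(5 + 5/7) = -2*40/7 = -80/7 ≈ -11.429)
P(H) = -45/7 (P(H) = 5 - 80/7 = -45/7)
P((0*(-4 + (-3 + 3)))*6)*256 - 1*4053 = -45/7*256 - 1*4053 = -11520/7 - 4053 = -39891/7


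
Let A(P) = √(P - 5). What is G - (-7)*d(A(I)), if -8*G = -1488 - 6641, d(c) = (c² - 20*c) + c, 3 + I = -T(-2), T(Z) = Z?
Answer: 7793/8 - 133*I*√6 ≈ 974.13 - 325.78*I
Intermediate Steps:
I = -1 (I = -3 - 1*(-2) = -3 + 2 = -1)
A(P) = √(-5 + P)
d(c) = c² - 19*c
G = 8129/8 (G = -(-1488 - 6641)/8 = -⅛*(-8129) = 8129/8 ≈ 1016.1)
G - (-7)*d(A(I)) = 8129/8 - (-7)*√(-5 - 1)*(-19 + √(-5 - 1)) = 8129/8 - (-7)*√(-6)*(-19 + √(-6)) = 8129/8 - (-7)*(I*√6)*(-19 + I*√6) = 8129/8 - (-7)*I*√6*(-19 + I*√6) = 8129/8 + 7*I*√6*(-19 + I*√6)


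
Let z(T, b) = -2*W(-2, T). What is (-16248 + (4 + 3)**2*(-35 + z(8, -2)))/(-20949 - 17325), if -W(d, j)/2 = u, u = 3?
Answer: 17375/38274 ≈ 0.45396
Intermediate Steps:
W(d, j) = -6 (W(d, j) = -2*3 = -6)
z(T, b) = 12 (z(T, b) = -2*(-6) = 12)
(-16248 + (4 + 3)**2*(-35 + z(8, -2)))/(-20949 - 17325) = (-16248 + (4 + 3)**2*(-35 + 12))/(-20949 - 17325) = (-16248 + 7**2*(-23))/(-38274) = (-16248 + 49*(-23))*(-1/38274) = (-16248 - 1127)*(-1/38274) = -17375*(-1/38274) = 17375/38274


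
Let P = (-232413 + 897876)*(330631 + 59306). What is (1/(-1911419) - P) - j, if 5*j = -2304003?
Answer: -2479953235713110693/9557095 ≈ -2.5949e+11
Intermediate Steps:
j = -2304003/5 (j = (⅕)*(-2304003) = -2304003/5 ≈ -4.6080e+5)
P = 259488645831 (P = 665463*389937 = 259488645831)
(1/(-1911419) - P) - j = (1/(-1911419) - 1*259488645831) - 1*(-2304003/5) = (-1/1911419 - 259488645831) + 2304003/5 = -495991527925644190/1911419 + 2304003/5 = -2479953235713110693/9557095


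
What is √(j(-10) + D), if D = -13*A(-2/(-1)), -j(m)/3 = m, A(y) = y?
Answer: 2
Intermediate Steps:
j(m) = -3*m
D = -26 (D = -(-26)/(-1) = -(-26)*(-1) = -13*2 = -26)
√(j(-10) + D) = √(-3*(-10) - 26) = √(30 - 26) = √4 = 2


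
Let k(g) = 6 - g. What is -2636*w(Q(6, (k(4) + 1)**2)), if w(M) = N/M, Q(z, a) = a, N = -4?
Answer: 10544/9 ≈ 1171.6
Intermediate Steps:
w(M) = -4/M
-2636*w(Q(6, (k(4) + 1)**2)) = -(-10544)/(((6 - 1*4) + 1)**2) = -(-10544)/(((6 - 4) + 1)**2) = -(-10544)/((2 + 1)**2) = -(-10544)/(3**2) = -(-10544)/9 = -2636*(-4/9) = 10544/9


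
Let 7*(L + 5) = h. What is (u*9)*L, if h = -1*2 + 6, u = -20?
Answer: 5580/7 ≈ 797.14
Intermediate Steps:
h = 4 (h = -2 + 6 = 4)
L = -31/7 (L = -5 + (1/7)*4 = -5 + 4/7 = -31/7 ≈ -4.4286)
(u*9)*L = -20*9*(-31/7) = -180*(-31/7) = 5580/7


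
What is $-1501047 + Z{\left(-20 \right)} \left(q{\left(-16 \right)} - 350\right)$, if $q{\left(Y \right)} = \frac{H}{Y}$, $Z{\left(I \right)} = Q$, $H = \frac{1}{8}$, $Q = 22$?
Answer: $- \frac{96559819}{64} \approx -1.5087 \cdot 10^{6}$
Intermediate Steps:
$H = \frac{1}{8} \approx 0.125$
$Z{\left(I \right)} = 22$
$q{\left(Y \right)} = \frac{1}{8 Y}$
$-1501047 + Z{\left(-20 \right)} \left(q{\left(-16 \right)} - 350\right) = -1501047 + 22 \left(\frac{1}{8 \left(-16\right)} - 350\right) = -1501047 + 22 \left(\frac{1}{8} \left(- \frac{1}{16}\right) - 350\right) = -1501047 + 22 \left(- \frac{1}{128} - 350\right) = -1501047 + 22 \left(- \frac{44801}{128}\right) = -1501047 - \frac{492811}{64} = - \frac{96559819}{64}$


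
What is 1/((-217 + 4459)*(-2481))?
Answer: -1/10524402 ≈ -9.5017e-8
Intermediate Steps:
1/((-217 + 4459)*(-2481)) = -1/2481/4242 = (1/4242)*(-1/2481) = -1/10524402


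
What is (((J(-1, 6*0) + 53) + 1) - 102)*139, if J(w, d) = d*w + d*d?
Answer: -6672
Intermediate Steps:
J(w, d) = d**2 + d*w (J(w, d) = d*w + d**2 = d**2 + d*w)
(((J(-1, 6*0) + 53) + 1) - 102)*139 = ((((6*0)*(6*0 - 1) + 53) + 1) - 102)*139 = (((0*(0 - 1) + 53) + 1) - 102)*139 = (((0*(-1) + 53) + 1) - 102)*139 = (((0 + 53) + 1) - 102)*139 = ((53 + 1) - 102)*139 = (54 - 102)*139 = -48*139 = -6672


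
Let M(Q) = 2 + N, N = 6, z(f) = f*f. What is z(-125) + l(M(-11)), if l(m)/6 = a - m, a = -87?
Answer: 15055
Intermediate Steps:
z(f) = f²
M(Q) = 8 (M(Q) = 2 + 6 = 8)
l(m) = -522 - 6*m (l(m) = 6*(-87 - m) = -522 - 6*m)
z(-125) + l(M(-11)) = (-125)² + (-522 - 6*8) = 15625 + (-522 - 48) = 15625 - 570 = 15055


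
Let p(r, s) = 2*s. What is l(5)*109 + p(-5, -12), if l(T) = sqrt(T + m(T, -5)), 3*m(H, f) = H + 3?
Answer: -24 + 109*sqrt(69)/3 ≈ 277.81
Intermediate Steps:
m(H, f) = 1 + H/3 (m(H, f) = (H + 3)/3 = (3 + H)/3 = 1 + H/3)
l(T) = sqrt(1 + 4*T/3) (l(T) = sqrt(T + (1 + T/3)) = sqrt(1 + 4*T/3))
l(5)*109 + p(-5, -12) = (sqrt(9 + 12*5)/3)*109 + 2*(-12) = (sqrt(9 + 60)/3)*109 - 24 = (sqrt(69)/3)*109 - 24 = 109*sqrt(69)/3 - 24 = -24 + 109*sqrt(69)/3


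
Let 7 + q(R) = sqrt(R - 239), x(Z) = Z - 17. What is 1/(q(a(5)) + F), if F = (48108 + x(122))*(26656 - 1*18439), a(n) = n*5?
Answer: 198083107/78473834557547005 - I*sqrt(214)/156947669115094010 ≈ 2.5242e-9 - 9.3208e-17*I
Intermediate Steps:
x(Z) = -17 + Z
a(n) = 5*n
q(R) = -7 + sqrt(-239 + R) (q(R) = -7 + sqrt(R - 239) = -7 + sqrt(-239 + R))
F = 396166221 (F = (48108 + (-17 + 122))*(26656 - 1*18439) = (48108 + 105)*(26656 - 18439) = 48213*8217 = 396166221)
1/(q(a(5)) + F) = 1/((-7 + sqrt(-239 + 5*5)) + 396166221) = 1/((-7 + sqrt(-239 + 25)) + 396166221) = 1/((-7 + sqrt(-214)) + 396166221) = 1/((-7 + I*sqrt(214)) + 396166221) = 1/(396166214 + I*sqrt(214))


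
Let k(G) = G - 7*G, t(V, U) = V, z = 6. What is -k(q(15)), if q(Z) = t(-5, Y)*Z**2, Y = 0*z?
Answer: -6750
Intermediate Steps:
Y = 0 (Y = 0*6 = 0)
q(Z) = -5*Z**2
k(G) = -6*G
-k(q(15)) = -(-6)*(-5*15**2) = -(-6)*(-5*225) = -(-6)*(-1125) = -1*6750 = -6750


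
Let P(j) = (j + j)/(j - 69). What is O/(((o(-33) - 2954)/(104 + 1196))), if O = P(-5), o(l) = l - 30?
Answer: -6500/111629 ≈ -0.058229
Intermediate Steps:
o(l) = -30 + l
P(j) = 2*j/(-69 + j) (P(j) = (2*j)/(-69 + j) = 2*j/(-69 + j))
O = 5/37 (O = 2*(-5)/(-69 - 5) = 2*(-5)/(-74) = 2*(-5)*(-1/74) = 5/37 ≈ 0.13514)
O/(((o(-33) - 2954)/(104 + 1196))) = 5/(37*((((-30 - 33) - 2954)/(104 + 1196)))) = 5/(37*(((-63 - 2954)/1300))) = 5/(37*((-3017*1/1300))) = 5/(37*(-3017/1300)) = (5/37)*(-1300/3017) = -6500/111629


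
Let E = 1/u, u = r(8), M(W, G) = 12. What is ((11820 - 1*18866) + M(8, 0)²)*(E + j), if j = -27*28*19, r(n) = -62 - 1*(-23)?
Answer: 3866479694/39 ≈ 9.9140e+7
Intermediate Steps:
r(n) = -39 (r(n) = -62 + 23 = -39)
u = -39
j = -14364 (j = -756*19 = -14364)
E = -1/39 (E = 1/(-39) = -1/39 ≈ -0.025641)
((11820 - 1*18866) + M(8, 0)²)*(E + j) = ((11820 - 1*18866) + 12²)*(-1/39 - 14364) = ((11820 - 18866) + 144)*(-560197/39) = (-7046 + 144)*(-560197/39) = -6902*(-560197/39) = 3866479694/39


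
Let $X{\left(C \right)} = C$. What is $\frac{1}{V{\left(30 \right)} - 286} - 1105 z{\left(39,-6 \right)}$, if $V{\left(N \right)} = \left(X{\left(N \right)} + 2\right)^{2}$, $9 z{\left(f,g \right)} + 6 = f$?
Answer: $- \frac{2990129}{738} \approx -4051.7$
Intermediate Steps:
$z{\left(f,g \right)} = - \frac{2}{3} + \frac{f}{9}$
$V{\left(N \right)} = \left(2 + N\right)^{2}$ ($V{\left(N \right)} = \left(N + 2\right)^{2} = \left(2 + N\right)^{2}$)
$\frac{1}{V{\left(30 \right)} - 286} - 1105 z{\left(39,-6 \right)} = \frac{1}{\left(2 + 30\right)^{2} - 286} - 1105 \left(- \frac{2}{3} + \frac{1}{9} \cdot 39\right) = \frac{1}{32^{2} - 286} - 1105 \left(- \frac{2}{3} + \frac{13}{3}\right) = \frac{1}{1024 - 286} - \frac{12155}{3} = \frac{1}{738} - \frac{12155}{3} = - \frac{2990129}{738}$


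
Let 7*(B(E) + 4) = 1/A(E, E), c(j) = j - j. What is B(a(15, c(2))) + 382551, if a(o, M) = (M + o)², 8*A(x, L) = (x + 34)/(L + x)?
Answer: 693561311/1813 ≈ 3.8255e+5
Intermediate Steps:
A(x, L) = (34 + x)/(8*(L + x)) (A(x, L) = ((x + 34)/(L + x))/8 = ((34 + x)/(L + x))/8 = (34 + x)/(8*(L + x)))
c(j) = 0
B(E) = -4 + 16*E/(7*(34 + E)) (B(E) = -4 + 1/(7*(((34 + E)/(8*(E + E))))) = -4 + 1/(7*(((34 + E)/(8*((2*E)))))) = -4 + 1/(7*(((1/(2*E))*(34 + E)/8))) = -4 + 1/(7*(((34 + E)/(16*E)))) = -4 + (16*E/(34 + E))/7 = -4 + 16*E/(7*(34 + E)))
B(a(15, c(2))) + 382551 = 4*(-238 - 3*(0 + 15)²)/(7*(34 + (0 + 15)²)) + 382551 = 4*(-238 - 3*15²)/(7*(34 + 15²)) + 382551 = 4*(-238 - 3*225)/(7*(34 + 225)) + 382551 = (4/7)*(-238 - 675)/259 + 382551 = (4/7)*(1/259)*(-913) + 382551 = -3652/1813 + 382551 = 693561311/1813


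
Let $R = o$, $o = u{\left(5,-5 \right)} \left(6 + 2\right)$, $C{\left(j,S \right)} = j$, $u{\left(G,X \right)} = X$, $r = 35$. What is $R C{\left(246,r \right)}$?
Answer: $-9840$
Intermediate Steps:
$o = -40$ ($o = - 5 \left(6 + 2\right) = \left(-5\right) 8 = -40$)
$R = -40$
$R C{\left(246,r \right)} = \left(-40\right) 246 = -9840$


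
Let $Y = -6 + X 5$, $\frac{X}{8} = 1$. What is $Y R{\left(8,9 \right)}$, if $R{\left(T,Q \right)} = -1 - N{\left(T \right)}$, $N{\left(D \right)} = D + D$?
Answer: $-578$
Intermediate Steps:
$X = 8$ ($X = 8 \cdot 1 = 8$)
$N{\left(D \right)} = 2 D$
$R{\left(T,Q \right)} = -1 - 2 T$
$Y = 34$ ($Y = -6 + 8 \cdot 5 = -6 + 40 = 34$)
$Y R{\left(8,9 \right)} = 34 \left(-1 - 16\right) = 34 \left(-17\right) = -578$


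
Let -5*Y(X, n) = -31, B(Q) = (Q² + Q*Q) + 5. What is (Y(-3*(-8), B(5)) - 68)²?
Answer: 95481/25 ≈ 3819.2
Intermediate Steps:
B(Q) = 5 + 2*Q² (B(Q) = (Q² + Q²) + 5 = 2*Q² + 5 = 5 + 2*Q²)
Y(X, n) = 31/5 (Y(X, n) = -⅕*(-31) = 31/5)
(Y(-3*(-8), B(5)) - 68)² = (31/5 - 68)² = (-309/5)² = 95481/25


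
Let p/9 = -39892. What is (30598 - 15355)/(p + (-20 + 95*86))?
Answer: -15243/350878 ≈ -0.043442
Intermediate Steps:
p = -359028 (p = 9*(-39892) = -359028)
(30598 - 15355)/(p + (-20 + 95*86)) = (30598 - 15355)/(-359028 + (-20 + 95*86)) = 15243/(-359028 + (-20 + 8170)) = 15243/(-359028 + 8150) = 15243/(-350878) = 15243*(-1/350878) = -15243/350878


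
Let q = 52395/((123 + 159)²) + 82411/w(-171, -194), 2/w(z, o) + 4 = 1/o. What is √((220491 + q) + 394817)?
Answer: 4*√5264278193661/13677 ≈ 671.02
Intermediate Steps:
w(z, o) = 2/(-4 + 1/o)
q = -106086824116/642819 (q = 52395/((123 + 159)²) + 82411/((-2*(-194)/(-1 + 4*(-194)))) = 52395/(282²) + 82411/((-2*(-194)/(-1 - 776))) = 52395/79524 + 82411/((-2*(-194)/(-777))) = 52395*(1/79524) + 82411/((-2*(-194)*(-1/777))) = 17465/26508 + 82411/(-388/777) = 17465/26508 + 82411*(-777/388) = 17465/26508 - 64033347/388 = -106086824116/642819 ≈ -1.6503e+5)
√((220491 + q) + 394817) = √((220491 - 106086824116/642819) + 394817) = √(35648980013/642819 + 394817) = √(289444849136/642819) = 4*√5264278193661/13677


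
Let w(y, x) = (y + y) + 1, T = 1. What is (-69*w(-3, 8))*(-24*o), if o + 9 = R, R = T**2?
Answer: 66240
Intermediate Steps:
w(y, x) = 1 + 2*y (w(y, x) = 2*y + 1 = 1 + 2*y)
R = 1 (R = 1**2 = 1)
o = -8 (o = -9 + 1 = -8)
(-69*w(-3, 8))*(-24*o) = (-69*(1 + 2*(-3)))*(-24*(-8)) = -69*(1 - 6)*192 = -69*(-5)*192 = 345*192 = 66240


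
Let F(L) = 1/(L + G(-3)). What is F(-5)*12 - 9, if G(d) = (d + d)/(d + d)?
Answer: -12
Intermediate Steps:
G(d) = 1 (G(d) = (2*d)/((2*d)) = (2*d)*(1/(2*d)) = 1)
F(L) = 1/(1 + L) (F(L) = 1/(L + 1) = 1/(1 + L))
F(-5)*12 - 9 = 12/(1 - 5) - 9 = 12/(-4) - 9 = -¼*12 - 9 = -3 - 9 = -12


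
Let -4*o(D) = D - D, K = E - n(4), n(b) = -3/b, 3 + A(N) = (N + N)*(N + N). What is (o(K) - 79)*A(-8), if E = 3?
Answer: -19987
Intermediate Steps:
A(N) = -3 + 4*N² (A(N) = -3 + (N + N)*(N + N) = -3 + (2*N)*(2*N) = -3 + 4*N²)
K = 15/4 (K = 3 - (-3)/4 = 3 - 1*(-¾) = 3 + ¾ = 15/4 ≈ 3.7500)
o(D) = 0 (o(D) = -(D - D)/4 = -¼*0 = 0)
(o(K) - 79)*A(-8) = (0 - 79)*(-3 + 4*(-8)²) = -79*(-3 + 4*64) = -79*(-3 + 256) = -79*253 = -19987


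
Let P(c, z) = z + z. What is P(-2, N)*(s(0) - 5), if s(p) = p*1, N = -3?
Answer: 30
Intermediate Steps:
s(p) = p
P(c, z) = 2*z
P(-2, N)*(s(0) - 5) = (2*(-3))*(0 - 5) = -6*(-5) = 30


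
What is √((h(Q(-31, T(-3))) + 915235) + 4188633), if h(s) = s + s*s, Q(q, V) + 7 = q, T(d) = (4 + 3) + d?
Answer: √5105274 ≈ 2259.5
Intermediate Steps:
T(d) = 7 + d
Q(q, V) = -7 + q
h(s) = s + s²
√((h(Q(-31, T(-3))) + 915235) + 4188633) = √(((-7 - 31)*(1 + (-7 - 31)) + 915235) + 4188633) = √((-38*(1 - 38) + 915235) + 4188633) = √((-38*(-37) + 915235) + 4188633) = √((1406 + 915235) + 4188633) = √(916641 + 4188633) = √5105274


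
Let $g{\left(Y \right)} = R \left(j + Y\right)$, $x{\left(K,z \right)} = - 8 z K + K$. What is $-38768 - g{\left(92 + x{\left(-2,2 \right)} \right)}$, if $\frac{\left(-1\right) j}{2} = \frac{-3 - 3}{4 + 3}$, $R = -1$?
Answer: $- \frac{270510}{7} \approx -38644.0$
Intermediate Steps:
$j = \frac{12}{7}$ ($j = - 2 \frac{-3 - 3}{4 + 3} = - 2 \left(- \frac{6}{7}\right) = - 2 \left(\left(-6\right) \frac{1}{7}\right) = \left(-2\right) \left(- \frac{6}{7}\right) = \frac{12}{7} \approx 1.7143$)
$x{\left(K,z \right)} = K - 8 K z$ ($x{\left(K,z \right)} = - 8 K z + K = K - 8 K z$)
$g{\left(Y \right)} = - \frac{12}{7} - Y$ ($g{\left(Y \right)} = - (\frac{12}{7} + Y) = - \frac{12}{7} - Y$)
$-38768 - g{\left(92 + x{\left(-2,2 \right)} \right)} = -38768 - \left(- \frac{12}{7} - \left(92 - 2 \left(1 - 16\right)\right)\right) = -38768 - \left(- \frac{12}{7} - \left(92 - -30\right)\right) = -38768 - \left(- \frac{12}{7} - \left(92 + 30\right)\right) = -38768 - \left(- \frac{12}{7} - 122\right) = -38768 - - \frac{866}{7} = -38768 + \frac{866}{7} = - \frac{270510}{7}$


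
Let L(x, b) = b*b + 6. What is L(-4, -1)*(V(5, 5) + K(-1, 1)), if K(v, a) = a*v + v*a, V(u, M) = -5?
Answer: -49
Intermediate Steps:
L(x, b) = 6 + b² (L(x, b) = b² + 6 = 6 + b²)
K(v, a) = 2*a*v (K(v, a) = a*v + a*v = 2*a*v)
L(-4, -1)*(V(5, 5) + K(-1, 1)) = (6 + (-1)²)*(-5 + 2*1*(-1)) = (6 + 1)*(-5 - 2) = 7*(-7) = -49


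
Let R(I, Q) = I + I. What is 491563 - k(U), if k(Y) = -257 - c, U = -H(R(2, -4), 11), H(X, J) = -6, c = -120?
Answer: 491700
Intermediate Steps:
R(I, Q) = 2*I
U = 6 (U = -1*(-6) = 6)
k(Y) = -137 (k(Y) = -257 - 1*(-120) = -257 + 120 = -137)
491563 - k(U) = 491563 - 1*(-137) = 491563 + 137 = 491700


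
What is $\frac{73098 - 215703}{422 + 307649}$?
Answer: $- \frac{142605}{308071} \approx -0.4629$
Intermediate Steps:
$\frac{73098 - 215703}{422 + 307649} = - \frac{142605}{308071}$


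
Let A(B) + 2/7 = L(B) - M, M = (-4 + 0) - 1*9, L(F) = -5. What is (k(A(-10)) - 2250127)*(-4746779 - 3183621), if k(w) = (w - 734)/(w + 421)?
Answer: 53551106207714400/3001 ≈ 1.7844e+13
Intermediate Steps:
M = -13 (M = -4 - 9 = -13)
A(B) = 54/7 (A(B) = -2/7 + (-5 - 1*(-13)) = -2/7 + (-5 + 13) = -2/7 + 8 = 54/7)
k(w) = (-734 + w)/(421 + w)
(k(A(-10)) - 2250127)*(-4746779 - 3183621) = ((-734 + 54/7)/(421 + 54/7) - 2250127)*(-4746779 - 3183621) = (-5084/7/(3001/7) - 2250127)*(-7930400) = ((7/3001)*(-5084/7) - 2250127)*(-7930400) = (-5084/3001 - 2250127)*(-7930400) = -6752636211/3001*(-7930400) = 53551106207714400/3001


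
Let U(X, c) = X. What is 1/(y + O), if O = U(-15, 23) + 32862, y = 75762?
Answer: 1/108609 ≈ 9.2073e-6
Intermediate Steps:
O = 32847 (O = -15 + 32862 = 32847)
1/(y + O) = 1/(75762 + 32847) = 1/108609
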